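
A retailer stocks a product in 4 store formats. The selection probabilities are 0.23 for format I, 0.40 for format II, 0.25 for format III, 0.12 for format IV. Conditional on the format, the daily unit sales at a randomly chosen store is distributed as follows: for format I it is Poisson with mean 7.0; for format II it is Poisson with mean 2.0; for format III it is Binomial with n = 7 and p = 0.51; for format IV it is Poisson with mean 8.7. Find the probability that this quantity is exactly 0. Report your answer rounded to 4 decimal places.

0.0561

Conditional on each format, P(X = 0): I: 0.000911882; II: 0.135335; III: 0.00678223; IV: 0.000166586.
By total probability, P(X = 0) = 0.23·0.000911882 + 0.4·0.135335 + 0.25·0.00678223 + 0.12·0.000166586 = 0.0560594.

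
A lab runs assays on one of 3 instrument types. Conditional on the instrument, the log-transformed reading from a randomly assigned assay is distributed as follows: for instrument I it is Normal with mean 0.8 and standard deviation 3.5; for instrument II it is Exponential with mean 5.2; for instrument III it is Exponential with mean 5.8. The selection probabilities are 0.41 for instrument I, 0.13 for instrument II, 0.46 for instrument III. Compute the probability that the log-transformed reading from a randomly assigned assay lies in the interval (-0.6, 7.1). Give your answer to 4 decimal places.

0.6756

Conditional on each instrument, P(-0.6 < X < 7.1): I: 0.619491; II: 0.744718; III: 0.705989.
By total probability, P(-0.6 < X < 7.1) = 0.41·0.619491 + 0.13·0.744718 + 0.46·0.705989 = 0.67556.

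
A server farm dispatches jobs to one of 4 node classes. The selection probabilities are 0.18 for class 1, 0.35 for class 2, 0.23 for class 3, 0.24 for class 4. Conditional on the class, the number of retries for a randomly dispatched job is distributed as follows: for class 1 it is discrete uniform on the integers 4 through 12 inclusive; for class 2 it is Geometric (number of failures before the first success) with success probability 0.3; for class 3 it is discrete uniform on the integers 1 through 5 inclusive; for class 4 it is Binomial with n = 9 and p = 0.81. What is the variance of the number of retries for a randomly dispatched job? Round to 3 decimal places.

Per component, 1: μ=8, E[X²]=70.6667; 2: μ=2.33333, E[X²]=13.2222; 3: μ=3, E[X²]=11; 4: μ=7.29, E[X²]=54.5292.
E[X] = 0.18·8 + 0.35·2.33333 + 0.23·3 + 0.24·7.29 = 4.69627.
E[X²] = 0.18·70.6667 + 0.35·13.2222 + 0.23·11 + 0.24·54.5292 = 32.9648.
Var(X) = E[X²] − (E[X])² = 32.9648 − 22.0549 = 10.9099.

10.910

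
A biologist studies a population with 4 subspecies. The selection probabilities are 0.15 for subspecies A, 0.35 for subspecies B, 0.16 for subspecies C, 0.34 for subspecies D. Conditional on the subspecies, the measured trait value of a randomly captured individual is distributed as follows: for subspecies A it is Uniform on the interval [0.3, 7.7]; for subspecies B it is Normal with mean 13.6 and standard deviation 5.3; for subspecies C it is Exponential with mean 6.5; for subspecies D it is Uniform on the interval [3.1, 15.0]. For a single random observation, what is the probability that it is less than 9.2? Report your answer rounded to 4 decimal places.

Conditional on each subspecies, P(X < 9.2): A: 1; B: 0.203216; C: 0.757168; D: 0.512605.
By total probability, P(X < 9.2) = 0.15·1 + 0.35·0.203216 + 0.16·0.757168 + 0.34·0.512605 = 0.516558.

0.5166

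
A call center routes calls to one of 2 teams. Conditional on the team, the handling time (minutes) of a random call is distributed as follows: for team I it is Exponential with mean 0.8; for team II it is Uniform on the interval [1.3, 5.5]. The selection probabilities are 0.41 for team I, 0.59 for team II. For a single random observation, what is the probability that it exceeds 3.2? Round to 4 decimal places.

Conditional on each team, P(X > 3.2): I: 0.0183156; II: 0.547619.
By total probability, P(X > 3.2) = 0.41·0.0183156 + 0.59·0.547619 = 0.330605.

0.3306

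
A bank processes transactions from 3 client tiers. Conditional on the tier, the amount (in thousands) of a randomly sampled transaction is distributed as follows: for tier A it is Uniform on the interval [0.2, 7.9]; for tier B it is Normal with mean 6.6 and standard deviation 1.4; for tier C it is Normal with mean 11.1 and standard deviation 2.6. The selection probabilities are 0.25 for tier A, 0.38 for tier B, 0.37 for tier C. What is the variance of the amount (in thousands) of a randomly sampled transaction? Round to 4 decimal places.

12.5436

Per component, A: μ=4.05, E[X²]=21.3433; B: μ=6.6, E[X²]=45.52; C: μ=11.1, E[X²]=129.97.
E[X] = 0.25·4.05 + 0.38·6.6 + 0.37·11.1 = 7.6275.
E[X²] = 0.25·21.3433 + 0.38·45.52 + 0.37·129.97 = 70.7223.
Var(X) = E[X²] − (E[X])² = 70.7223 − 58.1788 = 12.5436.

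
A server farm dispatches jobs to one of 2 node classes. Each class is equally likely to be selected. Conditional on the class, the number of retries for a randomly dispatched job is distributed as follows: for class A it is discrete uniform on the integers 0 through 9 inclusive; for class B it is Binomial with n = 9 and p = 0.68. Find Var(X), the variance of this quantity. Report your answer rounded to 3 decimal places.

Per component, A: μ=4.5, E[X²]=28.5; B: μ=6.12, E[X²]=39.4128.
E[X] = 0.5·4.5 + 0.5·6.12 = 5.31.
E[X²] = 0.5·28.5 + 0.5·39.4128 = 33.9564.
Var(X) = E[X²] − (E[X])² = 33.9564 − 28.1961 = 5.7603.

5.760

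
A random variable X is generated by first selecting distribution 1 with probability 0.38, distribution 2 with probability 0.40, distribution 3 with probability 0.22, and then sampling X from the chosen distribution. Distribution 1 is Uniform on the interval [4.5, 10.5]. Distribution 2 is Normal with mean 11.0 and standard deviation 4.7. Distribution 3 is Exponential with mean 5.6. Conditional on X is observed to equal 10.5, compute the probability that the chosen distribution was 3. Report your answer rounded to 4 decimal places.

0.0584

Likelihoods f(10.5 | ·): 1: 0.166667; 2: 0.0844024; 3: 0.0273848.
Posterior ∝ prior × likelihood. Numerator for 3: 0.22·0.0273848 = 0.00602466.
Normalizing constant: 0.38·0.166667 + 0.4·0.0844024 + 0.22·0.0273848 = 0.103119.
P(3 | observation) = 0.00602466 / 0.103119 = 0.0584244.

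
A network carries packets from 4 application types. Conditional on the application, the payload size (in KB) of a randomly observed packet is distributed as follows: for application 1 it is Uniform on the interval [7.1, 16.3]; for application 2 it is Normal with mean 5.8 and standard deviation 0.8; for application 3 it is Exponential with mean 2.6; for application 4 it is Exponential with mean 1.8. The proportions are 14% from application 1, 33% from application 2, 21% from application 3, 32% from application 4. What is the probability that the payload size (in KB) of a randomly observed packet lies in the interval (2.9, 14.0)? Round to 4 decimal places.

0.5666

Conditional on each application, P(2.9 < X < 14.0): 1: 0.75; 2: 0.999856; 3: 0.323203; 4: 0.199247.
By total probability, P(2.9 < X < 14.0) = 0.14·0.75 + 0.33·0.999856 + 0.21·0.323203 + 0.32·0.199247 = 0.566584.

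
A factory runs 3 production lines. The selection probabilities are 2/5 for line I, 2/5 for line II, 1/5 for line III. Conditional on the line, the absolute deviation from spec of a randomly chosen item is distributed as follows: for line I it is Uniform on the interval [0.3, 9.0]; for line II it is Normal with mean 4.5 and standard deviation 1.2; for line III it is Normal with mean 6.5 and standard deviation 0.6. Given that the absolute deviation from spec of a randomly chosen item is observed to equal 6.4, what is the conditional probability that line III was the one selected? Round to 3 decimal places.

0.610

Likelihoods f(6.4 | ·): I: 0.114943; II: 0.0949189; III: 0.655733.
Posterior ∝ prior × likelihood. Numerator for III: 0.2·0.655733 = 0.131147.
Normalizing constant: 0.4·0.114943 + 0.4·0.0949189 + 0.2·0.655733 = 0.215091.
P(III | observation) = 0.131147 / 0.215091 = 0.609726.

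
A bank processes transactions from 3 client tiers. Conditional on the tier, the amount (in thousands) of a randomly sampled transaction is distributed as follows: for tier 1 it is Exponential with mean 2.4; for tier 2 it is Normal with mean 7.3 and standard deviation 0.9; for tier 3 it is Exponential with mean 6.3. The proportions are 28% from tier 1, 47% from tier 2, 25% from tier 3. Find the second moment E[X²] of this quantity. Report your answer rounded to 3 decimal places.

48.498

For each component E[X²] = Var + (mean)², giving 1: 11.52; 2: 54.1; 3: 79.38.
Overall E[X²] = 0.28·11.52 + 0.47·54.1 + 0.25·79.38 = 48.4976.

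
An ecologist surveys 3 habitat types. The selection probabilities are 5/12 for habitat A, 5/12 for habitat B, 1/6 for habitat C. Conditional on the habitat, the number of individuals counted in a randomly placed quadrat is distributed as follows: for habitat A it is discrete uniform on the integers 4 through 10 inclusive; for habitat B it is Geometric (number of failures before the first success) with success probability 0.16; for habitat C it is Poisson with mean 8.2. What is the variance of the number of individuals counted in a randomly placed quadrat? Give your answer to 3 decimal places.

Per component, A: μ=7, E[X²]=53; B: μ=5.25, E[X²]=60.375; C: μ=8.2, E[X²]=75.44.
E[X] = 0.416667·7 + 0.416667·5.25 + 0.166667·8.2 = 6.47083.
E[X²] = 0.416667·53 + 0.416667·60.375 + 0.166667·75.44 = 59.8129.
Var(X) = E[X²] − (E[X])² = 59.8129 − 41.8717 = 17.9412.

17.941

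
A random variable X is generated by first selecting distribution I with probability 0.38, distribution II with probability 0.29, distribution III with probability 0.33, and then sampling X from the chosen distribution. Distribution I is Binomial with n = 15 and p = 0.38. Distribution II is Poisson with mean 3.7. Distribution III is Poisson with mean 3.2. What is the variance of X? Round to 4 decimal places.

Per component, I: μ=5.7, E[X²]=36.024; II: μ=3.7, E[X²]=17.39; III: μ=3.2, E[X²]=13.44.
E[X] = 0.38·5.7 + 0.29·3.7 + 0.33·3.2 = 4.295.
E[X²] = 0.38·36.024 + 0.29·17.39 + 0.33·13.44 = 23.1674.
Var(X) = E[X²] − (E[X])² = 23.1674 − 18.447 = 4.72039.

4.7204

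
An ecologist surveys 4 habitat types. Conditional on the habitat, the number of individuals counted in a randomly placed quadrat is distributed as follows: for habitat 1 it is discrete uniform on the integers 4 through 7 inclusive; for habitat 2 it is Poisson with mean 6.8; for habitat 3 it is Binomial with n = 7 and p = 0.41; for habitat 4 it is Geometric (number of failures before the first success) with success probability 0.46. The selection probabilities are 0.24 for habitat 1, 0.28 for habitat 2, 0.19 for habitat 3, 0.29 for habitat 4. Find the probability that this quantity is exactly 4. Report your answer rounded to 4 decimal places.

Conditional on each habitat, P(X = 4): 1: 0.25; 2: 0.0992252; 3: 0.203123; 4: 0.0391141.
By total probability, P(X = 4) = 0.24·0.25 + 0.28·0.0992252 + 0.19·0.203123 + 0.29·0.0391141 = 0.13772.

0.1377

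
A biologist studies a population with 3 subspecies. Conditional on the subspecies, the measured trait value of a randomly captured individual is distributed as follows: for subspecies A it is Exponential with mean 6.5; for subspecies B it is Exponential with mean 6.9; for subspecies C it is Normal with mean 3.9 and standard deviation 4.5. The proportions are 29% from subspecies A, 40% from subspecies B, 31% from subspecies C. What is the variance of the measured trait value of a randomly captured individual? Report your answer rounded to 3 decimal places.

39.316

Per component, A: μ=6.5, E[X²]=84.5; B: μ=6.9, E[X²]=95.22; C: μ=3.9, E[X²]=35.46.
E[X] = 0.29·6.5 + 0.4·6.9 + 0.31·3.9 = 5.854.
E[X²] = 0.29·84.5 + 0.4·95.22 + 0.31·35.46 = 73.5856.
Var(X) = E[X²] − (E[X])² = 73.5856 − 34.2693 = 39.3163.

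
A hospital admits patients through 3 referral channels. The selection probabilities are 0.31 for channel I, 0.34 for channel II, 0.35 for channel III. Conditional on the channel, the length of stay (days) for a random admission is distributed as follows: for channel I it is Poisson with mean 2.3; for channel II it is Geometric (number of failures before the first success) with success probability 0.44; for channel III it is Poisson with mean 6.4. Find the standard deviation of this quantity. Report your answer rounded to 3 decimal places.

Per component, I: μ=2.3, E[X²]=7.59; II: μ=1.27273, E[X²]=4.5124; III: μ=6.4, E[X²]=47.36.
E[X] = 0.31·2.3 + 0.34·1.27273 + 0.35·6.4 = 3.38573.
E[X²] = 0.31·7.59 + 0.34·4.5124 + 0.35·47.36 = 20.4631.
Var(X) = E[X²] − (E[X])² = 20.4631 − 11.4631 = 8.99997.
SD(X) = √8.99997 = 2.99999.

3.000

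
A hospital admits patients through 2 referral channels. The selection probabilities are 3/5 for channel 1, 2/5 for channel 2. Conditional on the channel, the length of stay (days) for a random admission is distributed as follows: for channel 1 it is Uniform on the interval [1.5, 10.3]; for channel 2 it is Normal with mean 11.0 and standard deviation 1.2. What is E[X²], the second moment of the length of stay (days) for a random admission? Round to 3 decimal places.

73.734

For each component E[X²] = Var + (mean)², giving 1: 41.2633; 2: 122.44.
Overall E[X²] = 0.6·41.2633 + 0.4·122.44 = 73.734.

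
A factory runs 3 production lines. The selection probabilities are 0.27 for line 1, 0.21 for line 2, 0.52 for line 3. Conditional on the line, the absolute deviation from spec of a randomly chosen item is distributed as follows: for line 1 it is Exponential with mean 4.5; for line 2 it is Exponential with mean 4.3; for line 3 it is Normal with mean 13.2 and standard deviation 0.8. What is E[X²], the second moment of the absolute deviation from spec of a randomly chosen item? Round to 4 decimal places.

For each component E[X²] = Var + (mean)², giving 1: 40.5; 2: 36.98; 3: 174.88.
Overall E[X²] = 0.27·40.5 + 0.21·36.98 + 0.52·174.88 = 109.638.

109.6384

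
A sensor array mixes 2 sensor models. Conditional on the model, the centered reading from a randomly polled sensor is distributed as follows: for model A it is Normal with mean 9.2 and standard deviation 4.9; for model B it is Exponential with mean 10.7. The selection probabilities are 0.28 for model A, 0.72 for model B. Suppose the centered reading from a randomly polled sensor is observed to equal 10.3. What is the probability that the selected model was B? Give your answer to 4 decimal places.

0.5362

Likelihoods f(10.3 | ·): A: 0.0793909; B: 0.0356909.
Posterior ∝ prior × likelihood. Numerator for B: 0.72·0.0356909 = 0.0256974.
Normalizing constant: 0.28·0.0793909 + 0.72·0.0356909 = 0.0479269.
P(B | observation) = 0.0256974 / 0.0479269 = 0.53618.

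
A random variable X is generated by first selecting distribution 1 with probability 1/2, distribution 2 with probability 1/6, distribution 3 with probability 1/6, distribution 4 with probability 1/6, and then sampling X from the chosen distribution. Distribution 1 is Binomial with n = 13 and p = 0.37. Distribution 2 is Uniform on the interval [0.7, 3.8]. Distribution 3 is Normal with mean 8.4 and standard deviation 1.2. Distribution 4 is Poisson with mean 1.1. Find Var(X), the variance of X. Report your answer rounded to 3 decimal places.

Per component, 1: μ=4.81, E[X²]=26.1664; 2: μ=2.25, E[X²]=5.86333; 3: μ=8.4, E[X²]=72; 4: μ=1.1, E[X²]=2.31.
E[X] = 0.5·4.81 + 0.166667·2.25 + 0.166667·8.4 + 0.166667·1.1 = 4.36333.
E[X²] = 0.5·26.1664 + 0.166667·5.86333 + 0.166667·72 + 0.166667·2.31 = 26.4454.
Var(X) = E[X²] − (E[X])² = 26.4454 − 19.0387 = 7.40674.

7.407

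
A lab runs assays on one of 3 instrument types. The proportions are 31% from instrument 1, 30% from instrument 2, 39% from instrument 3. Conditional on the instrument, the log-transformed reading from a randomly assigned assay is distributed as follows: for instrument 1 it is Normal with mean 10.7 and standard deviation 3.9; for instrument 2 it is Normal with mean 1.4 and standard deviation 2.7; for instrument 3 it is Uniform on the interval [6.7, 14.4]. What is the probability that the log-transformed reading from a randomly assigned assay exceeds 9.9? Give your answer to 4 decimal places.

Conditional on each instrument, P(X > 9.9): 1: 0.581264; 2: 0.000821542; 3: 0.584416.
By total probability, P(X > 9.9) = 0.31·0.581264 + 0.3·0.000821542 + 0.39·0.584416 = 0.40836.

0.4084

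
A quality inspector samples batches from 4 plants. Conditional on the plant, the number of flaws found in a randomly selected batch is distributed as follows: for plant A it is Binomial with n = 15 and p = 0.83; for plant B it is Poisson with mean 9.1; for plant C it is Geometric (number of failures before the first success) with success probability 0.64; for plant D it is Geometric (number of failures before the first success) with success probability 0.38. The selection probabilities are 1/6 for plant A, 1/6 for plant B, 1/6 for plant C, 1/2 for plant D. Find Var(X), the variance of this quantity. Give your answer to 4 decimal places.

Per component, A: μ=12.45, E[X²]=157.119; B: μ=9.1, E[X²]=91.91; C: μ=0.5625, E[X²]=1.19531; D: μ=1.63158, E[X²]=6.95568.
E[X] = 0.166667·12.45 + 0.166667·9.1 + 0.166667·0.5625 + 0.5·1.63158 = 4.50121.
E[X²] = 0.166667·157.119 + 0.166667·91.91 + 0.166667·1.19531 + 0.5·6.95568 = 45.1819.
Var(X) = E[X²] − (E[X])² = 45.1819 − 20.2609 = 24.921.

24.9210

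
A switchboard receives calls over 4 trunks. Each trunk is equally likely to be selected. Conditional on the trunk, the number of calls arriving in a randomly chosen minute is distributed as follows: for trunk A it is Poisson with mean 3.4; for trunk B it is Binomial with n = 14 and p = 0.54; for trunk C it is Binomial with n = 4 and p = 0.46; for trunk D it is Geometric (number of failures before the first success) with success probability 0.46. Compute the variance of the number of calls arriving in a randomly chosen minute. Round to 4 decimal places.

8.7707

Per component, A: μ=3.4, E[X²]=14.96; B: μ=7.56, E[X²]=60.6312; C: μ=1.84, E[X²]=4.3792; D: μ=1.17391, E[X²]=3.93006.
E[X] = 0.25·3.4 + 0.25·7.56 + 0.25·1.84 + 0.25·1.17391 = 3.49348.
E[X²] = 0.25·14.96 + 0.25·60.6312 + 0.25·4.3792 + 0.25·3.93006 = 20.9751.
Var(X) = E[X²] − (E[X])² = 20.9751 − 12.2044 = 8.77072.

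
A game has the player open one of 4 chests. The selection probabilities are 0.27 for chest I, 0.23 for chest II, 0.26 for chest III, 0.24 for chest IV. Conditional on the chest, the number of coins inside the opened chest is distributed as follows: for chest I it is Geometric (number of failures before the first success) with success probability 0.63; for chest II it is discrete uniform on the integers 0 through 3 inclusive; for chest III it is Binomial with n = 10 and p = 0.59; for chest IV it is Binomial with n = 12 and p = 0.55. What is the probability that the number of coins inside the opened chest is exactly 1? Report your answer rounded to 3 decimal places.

Conditional on each chest, P(X = 1): I: 0.2331; II: 0.25; III: 0.00193155; IV: 0.0010113.
By total probability, P(X = 1) = 0.27·0.2331 + 0.23·0.25 + 0.26·0.00193155 + 0.24·0.0010113 = 0.121182.

0.121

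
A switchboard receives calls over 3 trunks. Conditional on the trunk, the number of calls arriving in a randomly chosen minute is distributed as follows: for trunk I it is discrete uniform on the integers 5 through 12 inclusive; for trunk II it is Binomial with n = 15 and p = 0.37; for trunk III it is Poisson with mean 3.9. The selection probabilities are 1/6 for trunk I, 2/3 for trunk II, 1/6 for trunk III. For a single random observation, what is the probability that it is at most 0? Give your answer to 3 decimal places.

0.004

Conditional on each trunk, P(X ≤ 0): I: 0; II: 0.000977481; III: 0.0202419.
By total probability, P(X ≤ 0) = 0.166667·0 + 0.666667·0.000977481 + 0.166667·0.0202419 = 0.00402531.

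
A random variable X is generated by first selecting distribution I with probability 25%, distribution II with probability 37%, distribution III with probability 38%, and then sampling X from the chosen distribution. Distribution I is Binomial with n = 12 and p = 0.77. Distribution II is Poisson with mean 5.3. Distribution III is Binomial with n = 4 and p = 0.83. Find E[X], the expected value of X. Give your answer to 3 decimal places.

Component means — I: 9.24; II: 5.3; III: 3.32.
E[X] = 0.25·9.24 + 0.37·5.3 + 0.38·3.32 = 5.5326.

5.533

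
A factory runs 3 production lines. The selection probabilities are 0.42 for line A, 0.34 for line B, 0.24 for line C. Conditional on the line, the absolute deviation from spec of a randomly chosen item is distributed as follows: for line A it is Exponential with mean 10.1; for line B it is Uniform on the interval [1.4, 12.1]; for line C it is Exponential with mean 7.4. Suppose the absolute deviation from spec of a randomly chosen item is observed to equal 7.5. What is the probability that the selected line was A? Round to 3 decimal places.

0.312

Likelihoods f(7.5 | ·): A: 0.0471176; B: 0.0934579; C: 0.0490462.
Posterior ∝ prior × likelihood. Numerator for A: 0.42·0.0471176 = 0.0197894.
Normalizing constant: 0.42·0.0471176 + 0.34·0.0934579 + 0.24·0.0490462 = 0.0633361.
P(A | observation) = 0.0197894 / 0.0633361 = 0.31245.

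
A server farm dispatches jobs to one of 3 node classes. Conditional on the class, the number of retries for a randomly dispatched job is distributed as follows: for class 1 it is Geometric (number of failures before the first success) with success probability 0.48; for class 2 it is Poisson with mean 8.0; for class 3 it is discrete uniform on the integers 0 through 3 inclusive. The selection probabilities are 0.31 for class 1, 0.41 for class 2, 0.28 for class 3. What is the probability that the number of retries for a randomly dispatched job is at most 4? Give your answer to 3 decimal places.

Conditional on each class, P(X ≤ 4): 1: 0.96198; 2: 0.0996324; 3: 1.
By total probability, P(X ≤ 4) = 0.31·0.96198 + 0.41·0.0996324 + 0.28·1 = 0.619063.

0.619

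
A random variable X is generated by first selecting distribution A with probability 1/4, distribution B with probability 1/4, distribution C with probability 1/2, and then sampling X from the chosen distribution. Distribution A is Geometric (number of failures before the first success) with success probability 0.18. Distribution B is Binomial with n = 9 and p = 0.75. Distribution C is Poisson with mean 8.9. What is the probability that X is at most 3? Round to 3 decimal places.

0.151

Conditional on each component, P(X ≤ 3): A: 0.547878; B: 0.00999451; C: 0.0227769.
By total probability, P(X ≤ 3) = 0.25·0.547878 + 0.25·0.00999451 + 0.5·0.0227769 = 0.150857.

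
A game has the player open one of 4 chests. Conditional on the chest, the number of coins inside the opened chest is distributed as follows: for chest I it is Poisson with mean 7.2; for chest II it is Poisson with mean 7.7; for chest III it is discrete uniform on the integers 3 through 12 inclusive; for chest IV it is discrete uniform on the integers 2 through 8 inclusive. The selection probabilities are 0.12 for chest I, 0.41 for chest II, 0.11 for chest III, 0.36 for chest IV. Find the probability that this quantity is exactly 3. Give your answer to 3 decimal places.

0.082

Conditional on each chest, P(X = 3): I: 0.0464436; II: 0.0344551; III: 0.1; IV: 0.142857.
By total probability, P(X = 3) = 0.12·0.0464436 + 0.41·0.0344551 + 0.11·0.1 + 0.36·0.142857 = 0.0821284.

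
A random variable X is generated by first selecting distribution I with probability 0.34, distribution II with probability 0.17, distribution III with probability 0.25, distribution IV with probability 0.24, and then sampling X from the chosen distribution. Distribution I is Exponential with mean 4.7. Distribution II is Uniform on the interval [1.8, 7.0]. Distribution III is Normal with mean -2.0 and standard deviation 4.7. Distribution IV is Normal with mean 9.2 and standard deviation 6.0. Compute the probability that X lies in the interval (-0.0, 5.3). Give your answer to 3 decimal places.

0.460

Conditional on each component, P(-0.0 < X < 5.3): I: 0.67621; II: 0.673077; III: 0.275036; IV: 0.195249.
By total probability, P(-0.0 < X < 5.3) = 0.34·0.67621 + 0.17·0.673077 + 0.25·0.275036 + 0.24·0.195249 = 0.459953.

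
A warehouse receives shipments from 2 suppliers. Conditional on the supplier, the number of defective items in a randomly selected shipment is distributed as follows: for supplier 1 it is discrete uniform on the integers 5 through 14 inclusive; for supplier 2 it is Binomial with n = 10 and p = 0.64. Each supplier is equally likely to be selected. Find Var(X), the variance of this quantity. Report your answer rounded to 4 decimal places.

7.6795

Per component, 1: μ=9.5, E[X²]=98.5; 2: μ=6.4, E[X²]=43.264.
E[X] = 0.5·9.5 + 0.5·6.4 = 7.95.
E[X²] = 0.5·98.5 + 0.5·43.264 = 70.882.
Var(X) = E[X²] − (E[X])² = 70.882 − 63.2025 = 7.6795.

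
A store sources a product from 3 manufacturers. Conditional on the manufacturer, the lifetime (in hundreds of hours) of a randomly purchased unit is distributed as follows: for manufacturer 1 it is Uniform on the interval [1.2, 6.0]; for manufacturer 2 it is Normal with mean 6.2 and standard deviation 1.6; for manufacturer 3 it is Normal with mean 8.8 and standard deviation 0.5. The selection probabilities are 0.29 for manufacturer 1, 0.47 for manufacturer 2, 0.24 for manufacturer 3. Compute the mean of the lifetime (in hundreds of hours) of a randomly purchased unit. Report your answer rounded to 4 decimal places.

6.0700

Component means — 1: 3.6; 2: 6.2; 3: 8.8.
E[X] = 0.29·3.6 + 0.47·6.2 + 0.24·8.8 = 6.07.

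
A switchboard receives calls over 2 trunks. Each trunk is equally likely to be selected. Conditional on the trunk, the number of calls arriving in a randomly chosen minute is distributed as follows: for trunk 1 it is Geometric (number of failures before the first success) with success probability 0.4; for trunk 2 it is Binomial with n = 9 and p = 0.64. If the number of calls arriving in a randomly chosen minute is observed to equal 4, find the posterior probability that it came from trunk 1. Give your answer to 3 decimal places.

0.289

Likelihoods P(X=4 | ·): 1: 0.05184; 2: 0.127821.
Posterior ∝ prior × likelihood. Numerator for 1: 0.5·0.05184 = 0.02592.
Normalizing constant: 0.5·0.05184 + 0.5·0.127821 = 0.0898306.
P(1 | observation) = 0.02592 / 0.0898306 = 0.288543.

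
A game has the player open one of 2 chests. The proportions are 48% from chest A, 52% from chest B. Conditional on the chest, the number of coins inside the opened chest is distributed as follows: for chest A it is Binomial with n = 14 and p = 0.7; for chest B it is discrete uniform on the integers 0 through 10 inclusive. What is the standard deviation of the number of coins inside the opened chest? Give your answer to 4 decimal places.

Per component, A: μ=9.8, E[X²]=98.98; B: μ=5, E[X²]=35.
E[X] = 0.48·9.8 + 0.52·5 = 7.304.
E[X²] = 0.48·98.98 + 0.52·35 = 65.7104.
Var(X) = E[X²] − (E[X])² = 65.7104 − 53.3484 = 12.362.
SD(X) = √12.362 = 3.51596.

3.5160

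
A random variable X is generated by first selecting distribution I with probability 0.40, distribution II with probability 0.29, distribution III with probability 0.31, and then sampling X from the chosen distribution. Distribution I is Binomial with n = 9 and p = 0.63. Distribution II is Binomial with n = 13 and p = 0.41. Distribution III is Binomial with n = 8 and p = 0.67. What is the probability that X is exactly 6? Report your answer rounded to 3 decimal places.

0.251

Conditional on each component, P(X = 6): I: 0.266028; II: 0.202854; III: 0.275826.
By total probability, P(X = 6) = 0.4·0.266028 + 0.29·0.202854 + 0.31·0.275826 = 0.250745.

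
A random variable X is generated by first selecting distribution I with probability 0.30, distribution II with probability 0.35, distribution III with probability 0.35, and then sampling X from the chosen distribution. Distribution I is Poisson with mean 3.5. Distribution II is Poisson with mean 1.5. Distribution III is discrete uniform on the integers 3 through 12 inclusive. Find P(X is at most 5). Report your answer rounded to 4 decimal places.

0.7107

Conditional on each component, P(X ≤ 5): I: 0.857614; II: 0.995544; III: 0.3.
By total probability, P(X ≤ 5) = 0.3·0.857614 + 0.35·0.995544 + 0.35·0.3 = 0.710724.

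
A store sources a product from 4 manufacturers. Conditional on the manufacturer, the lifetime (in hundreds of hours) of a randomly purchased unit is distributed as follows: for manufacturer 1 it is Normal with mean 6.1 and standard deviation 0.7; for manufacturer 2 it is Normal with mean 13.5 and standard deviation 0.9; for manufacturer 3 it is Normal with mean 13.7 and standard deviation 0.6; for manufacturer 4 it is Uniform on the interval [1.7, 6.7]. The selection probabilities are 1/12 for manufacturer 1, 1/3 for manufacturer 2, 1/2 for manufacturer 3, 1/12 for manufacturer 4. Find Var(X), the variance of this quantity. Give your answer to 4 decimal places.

Per component, 1: μ=6.1, E[X²]=37.7; 2: μ=13.5, E[X²]=183.06; 3: μ=13.7, E[X²]=188.05; 4: μ=4.2, E[X²]=19.7233.
E[X] = 0.0833333·6.1 + 0.333333·13.5 + 0.5·13.7 + 0.0833333·4.2 = 12.2083.
E[X²] = 0.0833333·37.7 + 0.333333·183.06 + 0.5·188.05 + 0.0833333·19.7233 = 159.83.
Var(X) = E[X²] − (E[X])² = 159.83 − 149.043 = 10.7869.

10.7869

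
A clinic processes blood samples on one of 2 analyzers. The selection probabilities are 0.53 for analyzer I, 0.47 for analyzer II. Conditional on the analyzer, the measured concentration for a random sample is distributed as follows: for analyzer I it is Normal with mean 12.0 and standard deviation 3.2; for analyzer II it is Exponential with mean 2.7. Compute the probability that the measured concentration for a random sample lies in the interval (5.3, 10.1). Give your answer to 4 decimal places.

Conditional on each analyzer, P(5.3 < X < 10.1): I: 0.258199; II: 0.116705.
By total probability, P(5.3 < X < 10.1) = 0.53·0.258199 + 0.47·0.116705 = 0.191697.

0.1917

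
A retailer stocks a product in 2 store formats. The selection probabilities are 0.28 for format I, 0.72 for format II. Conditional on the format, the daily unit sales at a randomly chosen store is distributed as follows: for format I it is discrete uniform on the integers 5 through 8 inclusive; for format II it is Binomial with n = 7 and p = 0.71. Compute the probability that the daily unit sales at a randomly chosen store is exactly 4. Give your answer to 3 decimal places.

Conditional on each format, P(X = 4): I: 0; II: 0.216918.
By total probability, P(X = 4) = 0.28·0 + 0.72·0.216918 = 0.156181.

0.156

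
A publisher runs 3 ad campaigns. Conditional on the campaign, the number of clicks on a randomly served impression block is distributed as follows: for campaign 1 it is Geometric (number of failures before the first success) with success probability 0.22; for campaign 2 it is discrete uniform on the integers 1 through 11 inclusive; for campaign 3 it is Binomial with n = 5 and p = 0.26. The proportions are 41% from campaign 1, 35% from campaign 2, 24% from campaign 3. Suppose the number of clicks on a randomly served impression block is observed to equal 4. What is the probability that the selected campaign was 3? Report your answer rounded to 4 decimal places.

0.0586

Likelihoods P(X=4 | ·): 1: 0.0814331; 2: 0.0909091; 3: 0.0169081.
Posterior ∝ prior × likelihood. Numerator for 3: 0.24·0.0169081 = 0.00405795.
Normalizing constant: 0.41·0.0814331 + 0.35·0.0909091 + 0.24·0.0169081 = 0.0692637.
P(3 | observation) = 0.00405795 / 0.0692637 = 0.0585869.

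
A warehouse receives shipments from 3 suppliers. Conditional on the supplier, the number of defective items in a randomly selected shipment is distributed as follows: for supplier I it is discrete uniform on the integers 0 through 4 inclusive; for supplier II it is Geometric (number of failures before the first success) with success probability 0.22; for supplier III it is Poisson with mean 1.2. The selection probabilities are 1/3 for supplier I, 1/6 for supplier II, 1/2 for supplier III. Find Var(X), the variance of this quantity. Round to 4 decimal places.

4.6504

Per component, I: μ=2, E[X²]=6; II: μ=3.54545, E[X²]=28.686; III: μ=1.2, E[X²]=2.64.
E[X] = 0.333333·2 + 0.166667·3.54545 + 0.5·1.2 = 1.85758.
E[X²] = 0.333333·6 + 0.166667·28.686 + 0.5·2.64 = 8.10099.
Var(X) = E[X²] − (E[X])² = 8.10099 − 3.45059 = 4.6504.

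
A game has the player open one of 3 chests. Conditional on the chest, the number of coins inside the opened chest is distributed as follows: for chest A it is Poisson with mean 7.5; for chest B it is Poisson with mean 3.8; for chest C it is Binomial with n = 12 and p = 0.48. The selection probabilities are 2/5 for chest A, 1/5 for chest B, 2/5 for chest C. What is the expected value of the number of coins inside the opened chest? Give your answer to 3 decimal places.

Component means — A: 7.5; B: 3.8; C: 5.76.
E[X] = 0.4·7.5 + 0.2·3.8 + 0.4·5.76 = 6.064.

6.064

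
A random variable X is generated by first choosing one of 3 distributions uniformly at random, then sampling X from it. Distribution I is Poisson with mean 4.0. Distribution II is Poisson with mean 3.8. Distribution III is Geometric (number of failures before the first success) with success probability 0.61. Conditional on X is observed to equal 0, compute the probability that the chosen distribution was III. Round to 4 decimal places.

0.9375

Likelihoods P(X=0 | ·): I: 0.0183156; II: 0.0223708; III: 0.61.
Posterior ∝ prior × likelihood. Numerator for III: 0.333333·0.61 = 0.203333.
Normalizing constant: 0.333333·0.0183156 + 0.333333·0.0223708 + 0.333333·0.61 = 0.216895.
P(III | observation) = 0.203333 / 0.216895 = 0.937472.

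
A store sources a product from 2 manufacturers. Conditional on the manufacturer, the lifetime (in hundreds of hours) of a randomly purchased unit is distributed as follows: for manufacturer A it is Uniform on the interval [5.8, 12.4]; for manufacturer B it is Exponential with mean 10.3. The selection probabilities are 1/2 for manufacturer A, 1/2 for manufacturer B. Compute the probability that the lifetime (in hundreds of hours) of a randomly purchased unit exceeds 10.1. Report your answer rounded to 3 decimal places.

Conditional on each manufacturer, P(X > 10.1): A: 0.348485; B: 0.375093.
By total probability, P(X > 10.1) = 0.5·0.348485 + 0.5·0.375093 = 0.361789.

0.362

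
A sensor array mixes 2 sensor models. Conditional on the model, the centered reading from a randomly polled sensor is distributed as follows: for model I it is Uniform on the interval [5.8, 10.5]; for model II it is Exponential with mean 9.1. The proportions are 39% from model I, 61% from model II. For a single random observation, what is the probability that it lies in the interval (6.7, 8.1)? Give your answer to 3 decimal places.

0.158

Conditional on each model, P(6.7 < X < 8.1): I: 0.297872; II: 0.0682892.
By total probability, P(6.7 < X < 8.1) = 0.39·0.297872 + 0.61·0.0682892 = 0.157827.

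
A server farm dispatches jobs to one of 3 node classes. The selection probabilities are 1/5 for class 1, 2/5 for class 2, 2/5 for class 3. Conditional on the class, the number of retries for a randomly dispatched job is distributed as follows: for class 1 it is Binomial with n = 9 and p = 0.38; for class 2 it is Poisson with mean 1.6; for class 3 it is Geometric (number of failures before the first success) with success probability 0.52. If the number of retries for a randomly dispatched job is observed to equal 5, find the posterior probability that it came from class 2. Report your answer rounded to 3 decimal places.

0.169

Likelihoods P(X=5 | ·): 1: 0.147521; 2: 0.017642; 3: 0.0132498.
Posterior ∝ prior × likelihood. Numerator for 2: 0.4·0.017642 = 0.00705679.
Normalizing constant: 0.2·0.147521 + 0.4·0.017642 + 0.4·0.0132498 = 0.041861.
P(2 | observation) = 0.00705679 / 0.041861 = 0.168577.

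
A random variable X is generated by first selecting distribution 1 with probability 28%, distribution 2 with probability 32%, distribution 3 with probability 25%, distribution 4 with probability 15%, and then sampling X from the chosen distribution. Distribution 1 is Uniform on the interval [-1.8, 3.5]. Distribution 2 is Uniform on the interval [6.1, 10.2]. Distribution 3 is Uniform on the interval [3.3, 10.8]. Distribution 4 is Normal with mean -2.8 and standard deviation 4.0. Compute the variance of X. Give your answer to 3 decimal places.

Per component, 1: μ=0.85, E[X²]=3.06333; 2: μ=8.15, E[X²]=67.8233; 3: μ=7.05, E[X²]=54.39; 4: μ=-2.8, E[X²]=23.84.
E[X] = 0.28·0.85 + 0.32·8.15 + 0.25·7.05 + 0.15·-2.8 = 4.1885.
E[X²] = 0.28·3.06333 + 0.32·67.8233 + 0.25·54.39 + 0.15·23.84 = 39.7347.
Var(X) = E[X²] − (E[X])² = 39.7347 − 17.5435 = 22.1912.

22.191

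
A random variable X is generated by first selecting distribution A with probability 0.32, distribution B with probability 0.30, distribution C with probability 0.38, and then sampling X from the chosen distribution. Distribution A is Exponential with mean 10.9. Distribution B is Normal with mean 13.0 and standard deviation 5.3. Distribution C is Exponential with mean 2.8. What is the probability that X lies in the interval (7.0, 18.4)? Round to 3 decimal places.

Conditional on each component, P(7.0 < X < 18.4): A: 0.341257; B: 0.717066; C: 0.0806852.
By total probability, P(7.0 < X < 18.4) = 0.32·0.341257 + 0.3·0.717066 + 0.38·0.0806852 = 0.354982.

0.355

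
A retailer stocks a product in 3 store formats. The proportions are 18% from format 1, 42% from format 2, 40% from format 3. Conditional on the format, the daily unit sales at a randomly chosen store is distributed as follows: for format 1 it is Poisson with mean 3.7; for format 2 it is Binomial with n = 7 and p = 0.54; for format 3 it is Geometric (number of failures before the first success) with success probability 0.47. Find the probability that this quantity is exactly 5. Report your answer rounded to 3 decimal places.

0.119

Conditional on each format, P(X = 5): 1: 0.142869; 2: 0.204035; 3: 0.0196552.
By total probability, P(X = 5) = 0.18·0.142869 + 0.42·0.204035 + 0.4·0.0196552 = 0.119273.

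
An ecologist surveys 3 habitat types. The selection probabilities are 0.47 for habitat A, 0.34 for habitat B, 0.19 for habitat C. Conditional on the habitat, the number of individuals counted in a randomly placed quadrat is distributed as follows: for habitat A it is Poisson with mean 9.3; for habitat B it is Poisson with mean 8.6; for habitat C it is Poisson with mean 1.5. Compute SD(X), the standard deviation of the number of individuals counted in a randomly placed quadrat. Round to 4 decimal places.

Per component, A: μ=9.3, E[X²]=95.79; B: μ=8.6, E[X²]=82.56; C: μ=1.5, E[X²]=3.75.
E[X] = 0.47·9.3 + 0.34·8.6 + 0.19·1.5 = 7.58.
E[X²] = 0.47·95.79 + 0.34·82.56 + 0.19·3.75 = 73.8042.
Var(X) = E[X²] − (E[X])² = 73.8042 − 57.4564 = 16.3478.
SD(X) = √16.3478 = 4.04324.

4.0432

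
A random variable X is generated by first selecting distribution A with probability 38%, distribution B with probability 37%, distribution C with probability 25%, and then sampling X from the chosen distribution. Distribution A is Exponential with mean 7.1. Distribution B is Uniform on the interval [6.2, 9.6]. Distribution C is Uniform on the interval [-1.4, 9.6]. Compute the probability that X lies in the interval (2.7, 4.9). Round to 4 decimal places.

Conditional on each component, P(2.7 < X < 4.9): A: 0.182163; B: 0; C: 0.2.
By total probability, P(2.7 < X < 4.9) = 0.38·0.182163 + 0.37·0 + 0.25·0.2 = 0.119222.

0.1192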